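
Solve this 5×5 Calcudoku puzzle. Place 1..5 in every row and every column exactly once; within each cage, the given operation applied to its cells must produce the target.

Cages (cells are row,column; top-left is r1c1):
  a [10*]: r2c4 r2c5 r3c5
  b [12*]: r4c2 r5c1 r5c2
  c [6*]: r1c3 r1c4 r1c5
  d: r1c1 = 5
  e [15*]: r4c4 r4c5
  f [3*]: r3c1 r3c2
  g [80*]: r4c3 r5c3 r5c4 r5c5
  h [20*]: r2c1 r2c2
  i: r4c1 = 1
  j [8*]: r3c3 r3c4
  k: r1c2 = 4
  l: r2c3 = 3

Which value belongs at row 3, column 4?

4

Cage d is given, leaving r1c1 = 5.
Cage k is given; hence r1c2 = 4.
Column 1 now contains 5; hence r2c1 = 4.
Column 2 now contains 4, leaving r2c2 = 5.
L is a freebie, so r2c3 = 3.
I is a freebie, leaving r4c1 = 1.
Column 1 now contains 1, which forces r3c1 = 3.
Cage f needs two cells with product 3, so r3c2 = 1.
Cage a has product 10; hence r3c5 = 5.
The 3 cells of cage b must have product 12, so r4c2 = 2.
2 is placed in row 4, leaving r4c3 = 4.
Column 5 now contains 5, so r4c5 = 3.
Cage b has product 12, which forces r5c1 = 2.
Cage b has product 12, leaving r5c2 = 3.
The 3 cells of cage c must have product 6; hence r1c4 = 3.
Column 3 now contains 4, leaving r3c3 = 2.
Cage j needs two cells with product 8, so r3c4 = 4.
3 is placed in row 4, leaving r4c4 = 5.
Column 4 already has 5, which forces r5c4 = 1.
Row 5 now contains 1, so r5c5 = 4.
Column 3 already has 2; hence r1c3 = 1.
The 3 cells of cage c must have product 6, leaving r1c5 = 2.
Column 4 now contains 1, which forces r2c4 = 2.
Cage a needs product 10, leaving r2c5 = 1.
Row 5 now contains 1; hence r5c3 = 5.
Filled in: 5 4 1 3 2 / 4 5 3 2 1 / 3 1 2 4 5 / 1 2 4 5 3 / 2 3 5 1 4.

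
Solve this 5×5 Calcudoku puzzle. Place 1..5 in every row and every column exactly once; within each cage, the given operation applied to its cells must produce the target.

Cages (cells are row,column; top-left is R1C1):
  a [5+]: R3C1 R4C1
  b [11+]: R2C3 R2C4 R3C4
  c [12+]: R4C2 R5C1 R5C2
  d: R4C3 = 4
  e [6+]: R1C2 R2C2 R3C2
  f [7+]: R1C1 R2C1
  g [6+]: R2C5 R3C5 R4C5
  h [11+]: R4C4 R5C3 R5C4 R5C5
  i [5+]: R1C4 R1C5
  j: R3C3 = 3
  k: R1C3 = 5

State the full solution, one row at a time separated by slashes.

2 3 5 1 4 / 5 1 2 4 3 / 4 2 3 5 1 / 1 5 4 3 2 / 3 4 1 2 5

Cage k is a single given cell, which forces R1C3 = 5.
J is a freebie; hence R3C3 = 3.
Cage d is given, so R4C3 = 4.
Column 3 now contains 4, so R2C3 = 2.
Column 3 now contains 2, leaving R5C3 = 1.
In row 3, 5 can only go at R3C4, so R3C4 = 5.
5 is placed in column 4, leaving R2C4 = 4.
Cage h has sum 11, leaving R5C5 = 5.
Cage c has sum 12, which forces R4C2 = 5.
In row 2, 5 can only go at R2C1, so R2C1 = 5.
Cage f's pair has sum 7, which forces R1C1 = 2.
Column 1 already has 2, so R3C1 = 4.
Column 1 now contains 4, leaving R5C1 = 3.
Row 5 already has 3; hence R5C2 = 4.
Row 5 already has 3; hence R5C4 = 2.
Cage i needs two cells with sum 5, leaving R1C4 = 1.
Cage i's pair has sum 5, so R1C5 = 4.
The 3 cells of cage e must have sum 6, leaving R3C2 = 2.
Row 3 already has 2, so R3C5 = 1.
3 is placed in column 1; hence R4C1 = 1.
Column 4 already has 2, which forces R4C4 = 3.
Row 4 already has 3; hence R4C5 = 2.
1 is placed in row 1, which forces R1C2 = 3.
Cage e needs sum 6, so R2C2 = 1.
Column 5 now contains 1, leaving R2C5 = 3.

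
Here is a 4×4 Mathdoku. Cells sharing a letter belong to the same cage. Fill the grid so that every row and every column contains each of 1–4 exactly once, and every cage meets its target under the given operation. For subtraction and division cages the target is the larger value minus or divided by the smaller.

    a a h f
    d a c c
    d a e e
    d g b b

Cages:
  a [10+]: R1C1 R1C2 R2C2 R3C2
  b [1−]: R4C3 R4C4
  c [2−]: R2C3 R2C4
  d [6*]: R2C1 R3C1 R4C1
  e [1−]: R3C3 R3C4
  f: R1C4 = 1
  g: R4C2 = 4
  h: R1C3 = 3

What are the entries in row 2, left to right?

1 3 2 4

Cage h is given; hence R1C3 = 3.
Cage f is a single given cell, so R1C4 = 1.
Cage g is a single given cell, so R4C2 = 4.
The 4 cells of cage a must have sum 10, leaving R1C1 = 4.
Column 2 already has 4, leaving R1C2 = 2.
Row 3 needs a 4, and only R3C3 is open for it.
Cage e needs two cells with difference 1; hence R3C4 = 3.
Column 4 already has 3, so R4C4 = 2.
Cage a has sum 10; hence R2C2 = 3.
Cage c's pair has difference 2; hence R2C3 = 2.
Column 4 already has 3, so R2C4 = 4.
Row 3 already has 3; hence R3C2 = 1.
Row 4 already has 2, leaving R4C3 = 1.
2 is placed in row 2, so R2C1 = 1.
Row 3 already has 1, so R3C1 = 2.
Row 4 already has 1, so R4C1 = 3.
Completed grid: 4 2 3 1 / 1 3 2 4 / 2 1 4 3 / 3 4 1 2.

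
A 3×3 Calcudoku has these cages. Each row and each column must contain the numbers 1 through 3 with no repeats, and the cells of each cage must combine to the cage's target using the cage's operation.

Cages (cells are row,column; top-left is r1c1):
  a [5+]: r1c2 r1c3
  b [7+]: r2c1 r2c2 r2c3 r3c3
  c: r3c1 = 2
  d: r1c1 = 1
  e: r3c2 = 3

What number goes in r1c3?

3

D is a freebie, so r1c1 = 1.
C is a freebie, leaving r3c1 = 2.
Cage e is a single given cell, leaving r3c2 = 3.
Cage b has sum 7, so r3c3 = 1.
3 is placed in column 2, so r1c2 = 2.
Cage a's pair has sum 5; hence r1c3 = 3.
2 is placed in column 1; hence r2c1 = 3.
Cage b needs sum 7, leaving r2c2 = 1.
Cage b has sum 7, which forces r2c3 = 2.
Completed grid: 1 2 3 / 3 1 2 / 2 3 1.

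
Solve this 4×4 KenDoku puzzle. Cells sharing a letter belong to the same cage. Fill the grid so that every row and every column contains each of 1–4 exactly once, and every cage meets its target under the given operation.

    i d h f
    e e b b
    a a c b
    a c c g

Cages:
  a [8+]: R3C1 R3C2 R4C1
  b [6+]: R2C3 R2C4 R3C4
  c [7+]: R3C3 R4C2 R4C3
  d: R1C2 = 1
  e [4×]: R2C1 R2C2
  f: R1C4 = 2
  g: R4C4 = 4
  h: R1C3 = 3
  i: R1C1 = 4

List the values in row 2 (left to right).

I is a freebie; hence R1C1 = 4.
D is a freebie, which forces R1C2 = 1.
Cage h is given; hence R1C3 = 3.
Cage f is a single given cell, so R1C4 = 2.
Column 1 now contains 4, leaving R2C1 = 1.
Column 2 now contains 1; hence R2C2 = 4.
1 is placed in row 2, so R2C3 = 2.
Row 2 now contains 4; hence R2C4 = 3.
Column 4 now contains 3, so R3C4 = 1.
G is a freebie; hence R4C4 = 4.
Cage a needs sum 8; hence R3C1 = 2.
Cage a has sum 8; hence R3C2 = 3.
Row 3 already has 1, so R3C3 = 4.
The 3 cells of cage a must have sum 8, which forces R4C1 = 3.
Cage c needs sum 7, leaving R4C2 = 2.
4 is placed in row 4; hence R4C3 = 1.
Completed grid: 4 1 3 2 / 1 4 2 3 / 2 3 4 1 / 3 2 1 4.

1 4 2 3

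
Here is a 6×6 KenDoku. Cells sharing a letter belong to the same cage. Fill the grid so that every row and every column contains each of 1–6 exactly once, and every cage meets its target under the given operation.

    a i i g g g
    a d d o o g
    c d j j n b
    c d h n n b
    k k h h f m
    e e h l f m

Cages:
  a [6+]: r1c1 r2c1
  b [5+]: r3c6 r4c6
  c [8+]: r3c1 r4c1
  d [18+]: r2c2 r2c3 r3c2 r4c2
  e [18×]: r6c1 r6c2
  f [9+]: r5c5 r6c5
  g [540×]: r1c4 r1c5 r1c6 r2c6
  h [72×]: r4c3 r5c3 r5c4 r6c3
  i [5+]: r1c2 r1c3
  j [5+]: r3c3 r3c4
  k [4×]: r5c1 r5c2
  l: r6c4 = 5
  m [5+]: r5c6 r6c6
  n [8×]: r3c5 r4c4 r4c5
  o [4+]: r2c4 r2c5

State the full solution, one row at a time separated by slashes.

Cage g has product 540, which forces r2c6 = 6.
L is a freebie, so r6c4 = 5.
Row 5 needs a 5, and only r5c5 is open for it.
The 4 cells of cage g must have product 540, so r1c6 = 5.
Cage f's pair has sum 9, which forces r6c5 = 4.
Cage n has product 8, which forces r4c4 = 4.
Column 3 needs a 5, and only r2c3 is open for it.
Column 1 needs a 1, and only r5c1 is open for it.
1 is placed in row 5, leaving r5c2 = 4.
Cage d has sum 18, so r2c2 = 2.
Cage a's pair has sum 6, leaving r1c1 = 2.
Row 1 now contains 2, which forces r1c3 = 4.
Row 2 already has 2, leaving r2c1 = 4.
Cage i's pair has sum 5, leaving r1c2 = 1.
In row 3, 1 can only go at r3c5, so r3c5 = 1.
Cage o needs two cells with sum 4; hence r2c4 = 1.
Column 5 now contains 1; hence r2c5 = 3.
Column 5 now contains 1, so r4c5 = 2.
Cage g needs product 540; hence r1c4 = 3.
Column 5 already has 3, leaving r1c5 = 6.
Column 4 already has 3, which forces r3c4 = 2.
2 is placed in row 3, which forces r3c6 = 4.
Column 4 now contains 2, which forces r5c4 = 6.
2 is placed in row 3, which forces r3c3 = 3.
Cage b needs two cells with sum 5; hence r4c6 = 1.
The 4 cells of cage h must have product 72, so r5c3 = 2.
2 is placed in row 5, so r5c6 = 3.
Column 6 now contains 3, so r6c6 = 2.
Row 3 already has 3; hence r3c1 = 5.
5 is placed in row 3, so r3c2 = 6.
Cage c's pair has sum 8, so r4c1 = 3.
Column 2 already has 6, leaving r4c2 = 5.
Row 4 now contains 1, which forces r4c3 = 6.
Column 1 now contains 3, which forces r6c1 = 6.
Column 2 already has 6; hence r6c2 = 3.
Cage h has product 72; hence r6c3 = 1.

2 1 4 3 6 5 / 4 2 5 1 3 6 / 5 6 3 2 1 4 / 3 5 6 4 2 1 / 1 4 2 6 5 3 / 6 3 1 5 4 2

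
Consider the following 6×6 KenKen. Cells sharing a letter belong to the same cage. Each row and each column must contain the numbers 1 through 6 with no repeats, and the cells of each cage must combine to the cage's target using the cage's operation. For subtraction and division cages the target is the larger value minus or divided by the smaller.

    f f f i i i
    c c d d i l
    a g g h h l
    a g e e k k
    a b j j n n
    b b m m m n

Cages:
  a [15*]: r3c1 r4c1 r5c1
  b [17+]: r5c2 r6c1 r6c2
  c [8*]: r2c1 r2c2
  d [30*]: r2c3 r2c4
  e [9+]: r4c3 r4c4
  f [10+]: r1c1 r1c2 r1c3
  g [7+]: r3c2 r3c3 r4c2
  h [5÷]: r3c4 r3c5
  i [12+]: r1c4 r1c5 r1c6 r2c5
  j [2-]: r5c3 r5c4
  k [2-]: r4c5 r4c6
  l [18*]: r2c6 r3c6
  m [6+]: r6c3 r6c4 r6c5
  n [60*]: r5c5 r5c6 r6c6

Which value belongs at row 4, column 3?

3

Cage b needs sum 17; hence r5c2 = 6.
Cage b needs sum 17, which forces r6c1 = 6.
Cage b has sum 17, so r6c2 = 5.
Row 2 needs a 1, and only r2c5 is open for it.
Cage h needs two cells with quotient 5; hence r3c4 = 1.
Column 5 already has 1; hence r3c5 = 5.
Row 3 already has 5, so r3c1 = 3.
3 is placed in row 3, so r3c6 = 6.
Cage n needs product 60, so r5c6 = 5.
The 3 cells of cage m must have sum 6, which forces r6c3 = 1.
Column 6 now contains 6, so r2c6 = 3.
The 3 cells of cage a must have product 15; hence r4c1 = 5.
Cage g has sum 7, so r4c2 = 1.
Row 5 now contains 5, so r5c1 = 1.
Column 6 already has 3; hence r6c6 = 4.
Cage f has sum 10, leaving r1c1 = 2.
The 3 cells of cage f must have sum 10; hence r1c2 = 3.
The 3 cells of cage f must have sum 10, leaving r1c3 = 5.
Row 1 already has 2, so r1c6 = 1.
Column 1 already has 2, leaving r2c1 = 4.
Row 2 already has 4, leaving r2c2 = 2.
Column 3 now contains 5, so r2c3 = 6.
Row 2 already has 6, so r2c4 = 5.
Column 2 now contains 2, so r3c2 = 4.
4 is placed in row 3, leaving r3c3 = 2.
Column 3 already has 6, which forces r4c3 = 3.
Row 4 already has 3, so r4c4 = 6.
The two cells of cage k must have difference 2, so r4c5 = 4.
4 is placed in column 6, which forces r4c6 = 2.
2 is placed in column 3; hence r5c3 = 4.
4 is placed in row 5, leaving r5c4 = 2.
The 3 cells of cage n must have product 60; hence r5c5 = 3.
2 is placed in column 4, which forces r6c4 = 3.
Column 5 now contains 3, which forces r6c5 = 2.
6 is placed in column 4, leaving r1c4 = 4.
Column 5 already has 4, leaving r1c5 = 6.
Completed grid: 2 3 5 4 6 1 / 4 2 6 5 1 3 / 3 4 2 1 5 6 / 5 1 3 6 4 2 / 1 6 4 2 3 5 / 6 5 1 3 2 4.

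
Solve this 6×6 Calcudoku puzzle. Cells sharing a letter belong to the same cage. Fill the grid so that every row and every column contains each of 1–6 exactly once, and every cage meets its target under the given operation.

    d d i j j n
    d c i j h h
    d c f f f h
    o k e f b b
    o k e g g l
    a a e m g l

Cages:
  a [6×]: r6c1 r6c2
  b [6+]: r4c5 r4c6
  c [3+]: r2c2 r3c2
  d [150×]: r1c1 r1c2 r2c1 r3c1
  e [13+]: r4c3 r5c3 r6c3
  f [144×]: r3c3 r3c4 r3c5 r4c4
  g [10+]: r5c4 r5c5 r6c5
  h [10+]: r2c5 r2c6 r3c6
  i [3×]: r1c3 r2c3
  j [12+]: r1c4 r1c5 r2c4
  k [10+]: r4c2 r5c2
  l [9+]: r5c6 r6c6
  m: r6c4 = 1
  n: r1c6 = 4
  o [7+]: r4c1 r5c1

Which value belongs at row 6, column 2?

3

Cage d needs product 150; hence r1c2 = 5.
N is a freebie; hence r1c6 = 4.
M is a freebie, which forces r6c4 = 1.
Column 2 needs a 3, and only r6c2 is open for it.
The two cells of cage l must have sum 9, which forces r5c6 = 3.
Row 6 already has 3, which forces r6c1 = 2.
Row 6 already has 3; hence r6c6 = 6.
Row 2 needs a 6, and only r2c1 is open for it.
6 is placed in column 1; hence r1c1 = 1.
1 is placed in row 1, leaving r1c3 = 3.
Column 3 already has 3; hence r2c3 = 1.
The 4 cells of cage d must have product 150; hence r3c1 = 5.
Cage o's pair has sum 7; hence r4c1 = 3.
Cage o's pair has sum 7, which forces r5c1 = 4.
4 is placed in row 5; hence r5c2 = 6.
Row 5 already has 6, leaving r5c3 = 2.
4 is placed in row 5, which forces r5c4 = 5.
Row 5 already has 2; hence r5c5 = 1.
1 is placed in row 2; hence r2c2 = 2.
The 3 cells of cage j must have sum 12, so r2c4 = 4.
4 is placed in row 2, leaving r2c5 = 3.
The 3 cells of cage h must have sum 10, which forces r2c6 = 5.
The two cells of cage c must have sum 3; hence r3c2 = 1.
Row 3 now contains 1, so r3c6 = 2.
6 is placed in column 2, so r4c2 = 4.
Column 3 already has 2; hence r4c3 = 6.
Row 4 already has 6; hence r4c4 = 2.
Row 4 now contains 4, leaving r4c5 = 5.
Column 6 already has 2, so r4c6 = 1.
Cage e has sum 13, leaving r6c3 = 5.
Cage g needs sum 10, so r6c5 = 4.
2 is placed in column 4; hence r1c4 = 6.
The 3 cells of cage j must have sum 12; hence r1c5 = 2.
Column 3 already has 6; hence r3c3 = 4.
The 4 cells of cage f must have product 144; hence r3c4 = 3.
4 is placed in column 5, so r3c5 = 6.
Completed grid: 1 5 3 6 2 4 / 6 2 1 4 3 5 / 5 1 4 3 6 2 / 3 4 6 2 5 1 / 4 6 2 5 1 3 / 2 3 5 1 4 6.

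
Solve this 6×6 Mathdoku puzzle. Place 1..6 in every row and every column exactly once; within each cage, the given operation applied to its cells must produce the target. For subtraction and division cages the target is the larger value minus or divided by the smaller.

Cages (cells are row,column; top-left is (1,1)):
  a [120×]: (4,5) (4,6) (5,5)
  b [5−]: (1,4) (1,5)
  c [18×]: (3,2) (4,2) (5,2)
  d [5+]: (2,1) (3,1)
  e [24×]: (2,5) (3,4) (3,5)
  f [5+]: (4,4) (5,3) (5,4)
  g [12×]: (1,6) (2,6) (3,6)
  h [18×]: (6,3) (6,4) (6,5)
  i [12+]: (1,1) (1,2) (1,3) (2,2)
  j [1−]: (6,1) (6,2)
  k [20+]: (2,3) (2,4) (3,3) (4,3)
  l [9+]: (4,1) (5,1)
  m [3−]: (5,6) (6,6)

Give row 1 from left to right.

Row 3 needs a 5, and only (3,3) is open for it.
In row 4, 2 can only go at (4,4), so (4,4) = 2.
The 3 cells of cage f must have sum 5, leaving (5,3) = 2.
Cage f has sum 5, which forces (5,4) = 1.
Column 4 now contains 1, so (1,4) = 6.
The two cells of cage b must have difference 5, so (1,5) = 1.
Column 4 now contains 6, leaving (2,4) = 5.
Column 4 now contains 6; hence (6,4) = 3.
3 is placed in row 6; hence (6,5) = 6.
Column 4 already has 3, which forces (3,4) = 4.
Cage a needs product 120; hence (4,6) = 6.
Row 6 now contains 6; hence (6,3) = 1.
Row 6 already has 1, which forces (6,6) = 2.
Cage k needs sum 20; hence (2,3) = 6.
Row 4 now contains 6, so (4,3) = 4.
Row 4 now contains 4; hence (4,5) = 5.
5 is placed in column 5, which forces (5,5) = 4.
The two cells of cage m must have difference 3, leaving (5,6) = 5.
Column 3 now contains 4, leaving (1,3) = 3.
3 is placed in row 1, leaving (1,6) = 4.
Row 4 already has 5; hence (4,1) = 3.
Row 4 already has 3, so (4,2) = 1.
Row 5 already has 5; hence (5,1) = 6.
Row 5 now contains 6; hence (5,2) = 3.
4 is placed in row 1, which forces (1,1) = 2.
Cage i needs sum 12, leaving (1,2) = 5.
Cage d's pair has sum 5, which forces (2,1) = 4.
3 is placed in column 2; hence (2,2) = 2.
Row 2 now contains 2; hence (2,5) = 3.
Row 2 already has 3; hence (2,6) = 1.
Cage d needs two cells with sum 5, leaving (3,1) = 1.
3 is placed in column 2, leaving (3,2) = 6.
Column 5 already has 3, leaving (3,5) = 2.
1 is placed in column 6, which forces (3,6) = 3.
Column 1 now contains 4; hence (6,1) = 5.
5 is placed in column 2, which forces (6,2) = 4.
Filled in: 2 5 3 6 1 4 / 4 2 6 5 3 1 / 1 6 5 4 2 3 / 3 1 4 2 5 6 / 6 3 2 1 4 5 / 5 4 1 3 6 2.

2 5 3 6 1 4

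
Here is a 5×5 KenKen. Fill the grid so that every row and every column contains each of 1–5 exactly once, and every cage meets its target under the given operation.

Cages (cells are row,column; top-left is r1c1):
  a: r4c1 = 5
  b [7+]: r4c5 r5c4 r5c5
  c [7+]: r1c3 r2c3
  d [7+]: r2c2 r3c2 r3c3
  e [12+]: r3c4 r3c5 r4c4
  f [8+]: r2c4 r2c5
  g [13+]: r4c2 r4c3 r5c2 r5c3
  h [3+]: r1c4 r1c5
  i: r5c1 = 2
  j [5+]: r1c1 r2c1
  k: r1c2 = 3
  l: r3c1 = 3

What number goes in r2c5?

3

Cage k is given, so r1c2 = 3.
Cage l is a single given cell, which forces r3c1 = 3.
Cage a is a single given cell, leaving r4c1 = 5.
Cage i is a single given cell; hence r5c1 = 2.
Cage e needs sum 12; hence r4c4 = 3.
3 is placed in column 4, so r2c4 = 5.
Cage f needs two cells with sum 8, leaving r2c5 = 3.
5 is placed in column 4; hence r3c4 = 4.
Row 3 already has 4, leaving r3c5 = 5.
Cage g needs sum 13; hence r5c3 = 3.
4 is placed in column 4, so r5c4 = 1.
Row 5 now contains 1, so r5c5 = 4.
Cage c needs two cells with sum 7; hence r1c3 = 5.
1 is placed in column 4; hence r1c4 = 2.
Cage h needs two cells with sum 3, so r1c5 = 1.
Cage d needs sum 7; hence r2c2 = 4.
Row 2 now contains 3, which forces r2c3 = 2.
Column 3 now contains 2, so r3c3 = 1.
4 is placed in column 2, which forces r4c2 = 1.
Column 3 now contains 1, so r4c3 = 4.
The 3 cells of cage b must have sum 7, leaving r4c5 = 2.
Row 5 now contains 4; hence r5c2 = 5.
Row 1 already has 1, so r1c1 = 4.
Row 2 now contains 4, so r2c1 = 1.
1 is placed in row 3, so r3c2 = 2.
Completed grid: 4 3 5 2 1 / 1 4 2 5 3 / 3 2 1 4 5 / 5 1 4 3 2 / 2 5 3 1 4.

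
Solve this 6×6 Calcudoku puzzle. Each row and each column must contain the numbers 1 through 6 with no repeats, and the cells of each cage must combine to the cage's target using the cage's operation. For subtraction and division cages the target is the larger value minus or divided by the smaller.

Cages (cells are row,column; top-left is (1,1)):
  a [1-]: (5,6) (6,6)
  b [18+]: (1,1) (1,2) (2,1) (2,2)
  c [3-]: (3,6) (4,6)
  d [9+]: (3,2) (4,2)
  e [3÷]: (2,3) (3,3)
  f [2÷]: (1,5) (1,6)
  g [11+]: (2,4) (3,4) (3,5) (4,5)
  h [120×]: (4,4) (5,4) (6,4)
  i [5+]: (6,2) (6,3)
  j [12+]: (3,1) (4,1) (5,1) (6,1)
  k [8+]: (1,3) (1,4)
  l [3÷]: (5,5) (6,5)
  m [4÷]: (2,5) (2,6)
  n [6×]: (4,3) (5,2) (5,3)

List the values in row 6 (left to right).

3 1 4 6 2 5

Column 3 needs a 4, and only (6,3) is open for it.
Cage i's pair has sum 5, so (6,2) = 1.
The only place for 5 in column 3 is (1,3).
The two cells of cage k must have sum 8; hence (1,4) = 3.
Column 4 needs a 1, and only (3,4) is open for it.
The only place for 2 in column 4 is (2,4).
Row 2 now contains 2, which forces (2,3) = 6.
Cage e needs two cells with quotient 3, which forces (3,3) = 2.
Cage n has product 6, which forces (5,2) = 2.
In column 5, 4 can only go at (2,5), so (2,5) = 4.
Row 2 already has 4; hence (2,6) = 1.
The two cells of cage f must have quotient 2, leaving (1,5) = 1.
Column 6 already has 1, leaving (1,6) = 2.
1 is placed in column 5, which forces (5,5) = 6.
Cage l's pair has quotient 3; hence (6,5) = 2.
Cage j needs sum 12; hence (4,1) = 2.
The 4 cells of cage j must have sum 12, so (5,1) = 1.
Row 5 now contains 1, which forces (5,3) = 3.
Column 3 already has 3, which forces (4,3) = 1.
The only place for 4 in column 6 is (5,6).
The 3 cells of cage h must have product 120, which forces (4,4) = 4.
4 is placed in row 5, which forces (5,4) = 5.
Cage h needs product 120, so (6,4) = 6.
In row 3, 5 can only go at (3,5), so (3,5) = 5.
Column 5 already has 5; hence (4,5) = 3.
Row 4 now contains 3; hence (4,6) = 6.
Cage d needs two cells with sum 9, leaving (3,2) = 4.
Column 6 already has 6, leaving (3,6) = 3.
6 is placed in row 4, which forces (4,2) = 5.
3 is placed in column 6, leaving (6,6) = 5.
Cage b has sum 18, leaving (1,1) = 4.
Column 2 already has 4; hence (1,2) = 6.
Cage b has sum 18, which forces (2,1) = 5.
Column 2 now contains 5, so (2,2) = 3.
4 is placed in row 3, so (3,1) = 6.
Row 6 now contains 5, which forces (6,1) = 3.
Filled in: 4 6 5 3 1 2 / 5 3 6 2 4 1 / 6 4 2 1 5 3 / 2 5 1 4 3 6 / 1 2 3 5 6 4 / 3 1 4 6 2 5.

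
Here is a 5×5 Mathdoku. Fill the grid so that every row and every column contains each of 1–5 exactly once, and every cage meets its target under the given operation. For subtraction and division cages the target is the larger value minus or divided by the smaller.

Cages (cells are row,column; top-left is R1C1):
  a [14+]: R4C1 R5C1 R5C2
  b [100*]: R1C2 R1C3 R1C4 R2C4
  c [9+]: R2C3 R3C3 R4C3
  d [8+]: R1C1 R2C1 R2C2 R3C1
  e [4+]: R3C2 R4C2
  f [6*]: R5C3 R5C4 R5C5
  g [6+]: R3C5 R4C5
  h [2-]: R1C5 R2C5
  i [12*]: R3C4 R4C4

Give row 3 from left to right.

The 4 cells of cage b must have product 100, so R2C4 = 5.
Cage a has sum 14; hence R4C1 = 5.
The 3 cells of cage a must have sum 14, leaving R5C1 = 4.
The 3 cells of cage a must have sum 14, which forces R5C2 = 5.
The 4 cells of cage b must have product 100, which forces R1C3 = 5.
Cage d needs sum 8, so R2C2 = 2.
In row 3, 5 can only go at R3C5, so R3C5 = 5.
Cage g's pair has sum 6; hence R4C5 = 1.
Cage h needs two cells with difference 2; hence R1C5 = 2.
Cage h needs two cells with difference 2, so R2C5 = 4.
Cage e's pair has sum 4, which forces R3C2 = 1.
Row 4 already has 1, leaving R4C2 = 3.
Row 4 already has 3, which forces R4C4 = 4.
Column 5 now contains 2, leaving R5C5 = 3.
Column 2 already has 1; hence R1C2 = 4.
Column 4 already has 4; hence R1C4 = 1.
Row 2 now contains 4, which forces R2C3 = 3.
The 4 cells of cage d must have sum 8, so R3C1 = 2.
Cage c has sum 9, which forces R3C3 = 4.
Column 4 already has 4, so R3C4 = 3.
4 is placed in row 4, which forces R4C3 = 2.
Column 3 now contains 2, which forces R5C3 = 1.
1 is placed in column 4, so R5C4 = 2.
Row 1 already has 1; hence R1C1 = 3.
Row 2 already has 3; hence R2C1 = 1.
Filled in: 3 4 5 1 2 / 1 2 3 5 4 / 2 1 4 3 5 / 5 3 2 4 1 / 4 5 1 2 3.

2 1 4 3 5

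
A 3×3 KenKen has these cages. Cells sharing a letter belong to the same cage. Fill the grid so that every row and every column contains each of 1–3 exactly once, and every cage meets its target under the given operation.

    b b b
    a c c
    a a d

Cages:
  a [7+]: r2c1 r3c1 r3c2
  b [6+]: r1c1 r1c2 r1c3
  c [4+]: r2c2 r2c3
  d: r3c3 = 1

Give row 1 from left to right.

1 3 2

D is a freebie, leaving r3c3 = 1.
The 3 cells of cage a must have sum 7, leaving r2c1 = 2.
Cage c's pair has sum 4, which forces r2c2 = 1.
Column 3 now contains 1; hence r2c3 = 3.
Row 3 now contains 1, leaving r3c1 = 3.
Cage a has sum 7; hence r3c2 = 2.
3 is placed in column 1; hence r1c1 = 1.
Column 2 already has 2, so r1c2 = 3.
Column 3 now contains 3, so r1c3 = 2.
Filled in: 1 3 2 / 2 1 3 / 3 2 1.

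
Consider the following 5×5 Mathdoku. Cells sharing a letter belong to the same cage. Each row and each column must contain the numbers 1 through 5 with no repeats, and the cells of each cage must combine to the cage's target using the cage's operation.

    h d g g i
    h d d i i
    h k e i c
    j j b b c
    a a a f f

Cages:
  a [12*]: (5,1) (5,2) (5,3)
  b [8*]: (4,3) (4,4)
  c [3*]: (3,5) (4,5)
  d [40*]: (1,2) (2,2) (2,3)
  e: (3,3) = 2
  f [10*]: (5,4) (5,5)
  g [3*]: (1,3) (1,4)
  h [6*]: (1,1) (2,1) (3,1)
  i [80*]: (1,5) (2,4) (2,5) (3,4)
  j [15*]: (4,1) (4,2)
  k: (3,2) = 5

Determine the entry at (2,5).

4

K is a freebie, so (3,2) = 5.
E is a freebie, which forces (3,3) = 2.
Column 2 already has 5, so (4,2) = 3.
Column 3 already has 2, which forces (4,3) = 4.
4 is placed in row 4, which forces (4,4) = 2.
Row 4 now contains 3, which forces (4,5) = 1.
Column 4 now contains 2, which forces (5,4) = 5.
Row 5 already has 5; hence (5,5) = 2.
Column 3 now contains 4, which forces (2,3) = 5.
Row 2 now contains 5; hence (2,5) = 4.
1 is placed in column 5; hence (3,5) = 3.
Row 4 now contains 3; hence (4,1) = 5.
Cage d needs product 40, which forces (1,2) = 4.
4 is placed in column 5, so (1,5) = 5.
Row 2 already has 4, which forces (2,2) = 2.
Row 2 already has 4, so (2,4) = 1.
3 is placed in row 3; hence (3,1) = 1.
Cage i needs product 80, so (3,4) = 4.
Column 2 already has 4, leaving (5,2) = 1.
1 is placed in row 5, so (5,3) = 3.
The 3 cells of cage h must have product 6; hence (1,1) = 2.
3 is placed in column 3, so (1,3) = 1.
Column 4 now contains 1; hence (1,4) = 3.
2 is placed in row 2, which forces (2,1) = 3.
3 is placed in row 5, which forces (5,1) = 4.
Completed grid: 2 4 1 3 5 / 3 2 5 1 4 / 1 5 2 4 3 / 5 3 4 2 1 / 4 1 3 5 2.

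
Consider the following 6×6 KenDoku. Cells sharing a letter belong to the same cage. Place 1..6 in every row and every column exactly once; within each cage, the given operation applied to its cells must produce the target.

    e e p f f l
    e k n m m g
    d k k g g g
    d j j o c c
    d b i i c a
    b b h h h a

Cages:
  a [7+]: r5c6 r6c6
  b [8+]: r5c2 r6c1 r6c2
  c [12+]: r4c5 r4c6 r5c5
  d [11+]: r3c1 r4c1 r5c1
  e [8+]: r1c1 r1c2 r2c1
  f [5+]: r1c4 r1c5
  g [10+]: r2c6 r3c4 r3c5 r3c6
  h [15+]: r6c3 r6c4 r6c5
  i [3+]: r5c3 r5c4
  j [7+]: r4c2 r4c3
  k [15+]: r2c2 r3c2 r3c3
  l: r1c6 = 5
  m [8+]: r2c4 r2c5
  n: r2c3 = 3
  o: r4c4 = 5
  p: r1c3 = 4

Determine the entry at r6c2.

Cage p is given, so r1c3 = 4.
Cage l is a single given cell, which forces r1c6 = 5.
N is a freebie, so r2c3 = 3.
O is a freebie, so r4c4 = 5.
The only place for 6 in row 1 is r1c1.
Cage e needs sum 8, which forces r1c2 = 1.
The 3 cells of cage e must have sum 8, which forces r2c1 = 1.
1 is placed in column 2; hence r4c2 = 6.
6 is placed in row 4; hence r4c3 = 1.
1 is placed in column 3; hence r5c3 = 2.
Row 5 now contains 2, so r5c4 = 1.
The 3 cells of cage k must have sum 15, which forces r3c3 = 6.
Cage b needs sum 8, which forces r5c2 = 3.
Cage b has sum 8, which forces r6c1 = 3.
The 3 cells of cage b must have sum 8; hence r6c2 = 2.
Column 3 now contains 6, which forces r6c3 = 5.
Cage a's pair has sum 7; hence r5c6 = 6.
The two cells of cage a must have sum 7, which forces r6c6 = 1.
Cage g needs sum 10, leaving r3c5 = 1.
Row 5 already has 6; hence r5c5 = 5.
Cage d needs sum 11, leaving r3c1 = 5.
Row 3 already has 5; hence r3c2 = 4.
Cage d needs sum 11, which forces r4c1 = 2.
Row 5 now contains 5, which forces r5c1 = 4.
Column 2 already has 4, which forces r2c2 = 5.
Cage g has sum 10; hence r2c6 = 4.
Column 6 already has 4; hence r4c6 = 3.
Cage g needs sum 10, so r3c4 = 3.
Column 6 now contains 3, so r3c6 = 2.
3 is placed in row 4; hence r4c5 = 4.
Column 5 now contains 4, leaving r6c5 = 6.
3 is placed in column 4, leaving r1c4 = 2.
Cage f's pair has sum 5, leaving r1c5 = 3.
The two cells of cage m must have sum 8, leaving r2c4 = 6.
Column 5 already has 6, leaving r2c5 = 2.
Row 6 now contains 6; hence r6c4 = 4.
Completed grid: 6 1 4 2 3 5 / 1 5 3 6 2 4 / 5 4 6 3 1 2 / 2 6 1 5 4 3 / 4 3 2 1 5 6 / 3 2 5 4 6 1.

2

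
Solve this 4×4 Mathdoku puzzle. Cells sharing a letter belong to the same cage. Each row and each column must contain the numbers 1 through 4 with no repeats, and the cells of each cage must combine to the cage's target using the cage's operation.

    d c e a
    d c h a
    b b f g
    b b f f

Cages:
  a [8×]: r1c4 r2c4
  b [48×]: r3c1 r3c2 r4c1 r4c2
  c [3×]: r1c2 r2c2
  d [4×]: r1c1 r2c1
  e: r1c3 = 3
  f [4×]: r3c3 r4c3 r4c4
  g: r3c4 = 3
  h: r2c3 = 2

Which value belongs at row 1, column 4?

E is a freebie, leaving r1c3 = 3.
Cage h is given, so r2c3 = 2.
Row 2 now contains 2; hence r2c4 = 4.
2 is placed in column 3, so r3c3 = 1.
Cage g is a single given cell, which forces r3c4 = 3.
1 is placed in column 3; hence r4c3 = 4.
The two cells of cage d must have product 4, which forces r1c1 = 4.
3 is placed in row 1; hence r1c2 = 1.
Column 4 already has 4, so r1c4 = 2.
Row 2 already has 4, which forces r2c1 = 1.
The two cells of cage c must have product 3, leaving r2c2 = 3.
Column 1 now contains 4, which forces r3c1 = 2.
2 is placed in row 3, so r3c2 = 4.
Column 1 already has 2, leaving r4c1 = 3.
3 is placed in column 2, leaving r4c2 = 2.
Cage f needs product 4; hence r4c4 = 1.
Filled in: 4 1 3 2 / 1 3 2 4 / 2 4 1 3 / 3 2 4 1.

2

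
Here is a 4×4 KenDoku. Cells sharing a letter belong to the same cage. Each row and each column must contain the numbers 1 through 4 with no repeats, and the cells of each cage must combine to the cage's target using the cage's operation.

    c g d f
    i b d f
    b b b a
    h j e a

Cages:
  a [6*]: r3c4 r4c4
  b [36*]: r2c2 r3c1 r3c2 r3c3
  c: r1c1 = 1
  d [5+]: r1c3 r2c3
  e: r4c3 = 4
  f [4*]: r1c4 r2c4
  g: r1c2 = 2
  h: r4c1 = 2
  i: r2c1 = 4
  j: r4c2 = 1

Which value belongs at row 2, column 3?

2

C is a freebie; hence r1c1 = 1.
G is a freebie, leaving r1c2 = 2.
Row 1 already has 1; hence r1c4 = 4.
Cage i is a single given cell, so r2c1 = 4.
Cage b has product 36, which forces r2c2 = 3.
Column 4 now contains 4, leaving r2c4 = 1.
Column 1 already has 4, which forces r3c1 = 3.
Row 3 now contains 3, leaving r3c4 = 2.
Cage h is given; hence r4c1 = 2.
Cage j is a single given cell, which forces r4c2 = 1.
E is a freebie, leaving r4c3 = 4.
2 is placed in column 4, which forces r4c4 = 3.
4 is placed in row 1, which forces r1c3 = 3.
1 is placed in row 2, so r2c3 = 2.
Column 2 now contains 1, which forces r3c2 = 4.
Column 3 already has 4, so r3c3 = 1.
Completed grid: 1 2 3 4 / 4 3 2 1 / 3 4 1 2 / 2 1 4 3.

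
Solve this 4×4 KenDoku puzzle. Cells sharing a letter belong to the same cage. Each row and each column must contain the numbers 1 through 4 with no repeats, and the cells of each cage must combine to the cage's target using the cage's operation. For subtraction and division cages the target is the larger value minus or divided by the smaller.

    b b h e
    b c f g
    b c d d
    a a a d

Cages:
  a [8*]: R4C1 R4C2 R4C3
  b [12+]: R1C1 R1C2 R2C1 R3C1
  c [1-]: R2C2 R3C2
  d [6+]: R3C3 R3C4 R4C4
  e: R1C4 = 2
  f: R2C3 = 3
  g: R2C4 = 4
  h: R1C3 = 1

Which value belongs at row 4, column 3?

Cage h is given, leaving R1C3 = 1.
Cage e is a single given cell; hence R1C4 = 2.
F is a freebie; hence R2C3 = 3.
Cage g is a single given cell; hence R2C4 = 4.
3 is placed in column 3; hence R3C3 = 2.
Column 3 already has 2, which forces R4C3 = 4.
Cage c's pair has difference 1, which forces R2C2 = 2.
2 is placed in column 2, so R4C2 = 1.
Row 4 already has 1; hence R4C4 = 3.
Cage b needs sum 12, which forces R1C1 = 3.
The 4 cells of cage b must have sum 12, leaving R1C2 = 4.
2 is placed in row 2, leaving R2C1 = 1.
The 4 cells of cage b must have sum 12, leaving R3C1 = 4.
1 is placed in column 2, leaving R3C2 = 3.
Column 4 already has 3; hence R3C4 = 1.
Row 4 already has 1, so R4C1 = 2.
Completed grid: 3 4 1 2 / 1 2 3 4 / 4 3 2 1 / 2 1 4 3.

4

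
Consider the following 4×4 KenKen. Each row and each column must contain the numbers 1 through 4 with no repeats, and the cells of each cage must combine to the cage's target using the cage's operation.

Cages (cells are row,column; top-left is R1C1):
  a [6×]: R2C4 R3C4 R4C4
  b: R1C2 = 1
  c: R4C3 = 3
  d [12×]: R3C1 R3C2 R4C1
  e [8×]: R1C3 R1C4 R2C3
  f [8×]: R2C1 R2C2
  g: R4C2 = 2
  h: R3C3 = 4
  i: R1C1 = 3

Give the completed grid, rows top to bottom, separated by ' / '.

3 1 2 4 / 2 4 1 3 / 1 3 4 2 / 4 2 3 1

Cage i is a single given cell; hence R1C1 = 3.
Cage b is a single given cell, which forces R1C2 = 1.
Cage h is given; hence R3C3 = 4.
Cage g is given, leaving R4C2 = 2.
Cage c is given, so R4C3 = 3.
Row 4 now contains 3, which forces R4C4 = 1.
4 is placed in column 3; hence R1C3 = 2.
The 3 cells of cage e must have product 8; hence R1C4 = 4.
Cage f's pair has product 8, leaving R2C1 = 2.
2 is placed in column 2, leaving R2C2 = 4.
Cage e has product 8, leaving R2C3 = 1.
Row 2 already has 2; hence R2C4 = 3.
Row 3 now contains 4, so R3C1 = 1.
2 is placed in column 2, leaving R3C2 = 3.
Column 4 already has 3, leaving R3C4 = 2.
Row 4 now contains 1, so R4C1 = 4.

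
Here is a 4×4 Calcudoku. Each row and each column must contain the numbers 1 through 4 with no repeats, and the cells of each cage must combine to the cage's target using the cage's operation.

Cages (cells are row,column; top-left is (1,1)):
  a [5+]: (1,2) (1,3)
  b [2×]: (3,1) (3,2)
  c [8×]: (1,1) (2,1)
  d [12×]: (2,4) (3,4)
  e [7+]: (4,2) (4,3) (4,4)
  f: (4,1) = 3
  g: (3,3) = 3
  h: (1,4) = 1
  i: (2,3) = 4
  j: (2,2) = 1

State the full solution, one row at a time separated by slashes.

Cage h is given, which forces (1,4) = 1.
J is a freebie, so (2,2) = 1.
Cage i is given, which forces (2,3) = 4.
Row 2 already has 4, so (2,4) = 3.
Column 2 now contains 1, which forces (3,2) = 2.
Cage g is a single given cell, which forces (3,3) = 3.
Column 4 now contains 3; hence (3,4) = 4.
Cage f is given, leaving (4,1) = 3.
2 is placed in column 2, which forces (4,2) = 4.
Column 4 now contains 4, leaving (4,4) = 2.
Cage c's pair has product 8; hence (1,1) = 4.
4 is placed in column 2, leaving (1,2) = 3.
3 is placed in column 3, so (1,3) = 2.
Row 2 already has 4, leaving (2,1) = 2.
Row 3 already has 2, so (3,1) = 1.
Row 4 now contains 2; hence (4,3) = 1.

4 3 2 1 / 2 1 4 3 / 1 2 3 4 / 3 4 1 2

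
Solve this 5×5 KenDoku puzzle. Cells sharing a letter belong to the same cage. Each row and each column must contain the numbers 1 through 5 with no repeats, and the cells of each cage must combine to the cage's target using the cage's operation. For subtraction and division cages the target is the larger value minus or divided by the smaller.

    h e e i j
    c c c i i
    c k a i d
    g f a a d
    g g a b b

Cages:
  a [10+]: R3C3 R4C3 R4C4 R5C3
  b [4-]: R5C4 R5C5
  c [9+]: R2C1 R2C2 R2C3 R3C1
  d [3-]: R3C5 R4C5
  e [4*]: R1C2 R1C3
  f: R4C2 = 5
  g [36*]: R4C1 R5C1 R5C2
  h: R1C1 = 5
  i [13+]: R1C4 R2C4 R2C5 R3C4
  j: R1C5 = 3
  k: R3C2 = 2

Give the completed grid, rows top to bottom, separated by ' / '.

Cage h is given; hence R1C1 = 5.
J is a freebie, leaving R1C5 = 3.
K is a freebie, so R3C2 = 2.
Cage g needs product 36, leaving R4C1 = 3.
Cage f is a single given cell; hence R4C2 = 5.
The 3 cells of cage g must have product 36; hence R5C1 = 4.
The 3 cells of cage g must have product 36, so R5C2 = 3.
Cage c has sum 9, which forces R2C1 = 2.
The 4 cells of cage c must have sum 9, leaving R2C2 = 1.
Cage c has sum 9, which forces R2C3 = 5.
Row 2 now contains 5, so R2C5 = 4.
Column 1 already has 3; hence R3C1 = 1.
Column 3 now contains 5, so R3C3 = 3.
Row 3 now contains 1, which forces R3C5 = 5.
5 is placed in column 5, so R5C5 = 1.
Column 2 already has 1, leaving R1C2 = 4.
The two cells of cage e must have product 4, so R1C3 = 1.
Cage i needs sum 13; hence R1C4 = 2.
4 is placed in row 2; hence R2C4 = 3.
Row 3 already has 5, which forces R3C4 = 4.
Column 3 now contains 1, leaving R4C3 = 4.
Column 4 already has 4, so R4C4 = 1.
Column 5 now contains 1, so R4C5 = 2.
1 is placed in row 5; hence R5C3 = 2.
1 is placed in row 5; hence R5C4 = 5.

5 4 1 2 3 / 2 1 5 3 4 / 1 2 3 4 5 / 3 5 4 1 2 / 4 3 2 5 1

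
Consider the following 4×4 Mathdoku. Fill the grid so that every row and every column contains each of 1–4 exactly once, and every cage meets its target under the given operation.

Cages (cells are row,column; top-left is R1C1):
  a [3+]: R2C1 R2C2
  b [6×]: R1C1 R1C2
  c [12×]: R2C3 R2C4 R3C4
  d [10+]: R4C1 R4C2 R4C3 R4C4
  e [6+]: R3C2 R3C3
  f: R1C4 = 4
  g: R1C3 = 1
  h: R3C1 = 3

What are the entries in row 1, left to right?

G is a freebie; hence R1C3 = 1.
Cage f is a single given cell, leaving R1C4 = 4.
H is a freebie, so R3C1 = 3.
3 is placed in column 1, which forces R1C1 = 2.
The two cells of cage b must have product 6, which forces R1C2 = 3.
Column 1 now contains 2, so R2C1 = 1.
Row 2 already has 1, which forces R2C2 = 2.
Row 2 now contains 2, leaving R2C3 = 4.
The 3 cells of cage c must have product 12, leaving R2C4 = 3.
Column 2 already has 2, so R3C2 = 4.
Column 3 already has 4, so R3C3 = 2.
Row 3 already has 2; hence R3C4 = 1.
Column 1 now contains 1; hence R4C1 = 4.
4 is placed in column 2, which forces R4C2 = 1.
Column 3 already has 2; hence R4C3 = 3.
Column 4 already has 1, leaving R4C4 = 2.
Filled in: 2 3 1 4 / 1 2 4 3 / 3 4 2 1 / 4 1 3 2.

2 3 1 4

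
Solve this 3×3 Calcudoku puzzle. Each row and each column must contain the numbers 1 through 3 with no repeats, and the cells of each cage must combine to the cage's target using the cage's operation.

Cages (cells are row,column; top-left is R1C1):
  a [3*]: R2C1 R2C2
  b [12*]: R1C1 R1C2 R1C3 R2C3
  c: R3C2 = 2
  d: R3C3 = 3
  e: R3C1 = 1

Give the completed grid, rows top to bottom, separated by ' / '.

2 3 1 / 3 1 2 / 1 2 3

The 4 cells of cage b must have product 12, leaving R2C3 = 2.
Cage e is a single given cell; hence R3C1 = 1.
Cage c is given; hence R3C2 = 2.
Cage d is a single given cell, which forces R3C3 = 3.
Cage b needs product 12, which forces R1C1 = 2.
Cage b needs product 12, so R1C2 = 3.
3 is placed in column 3, which forces R1C3 = 1.
Column 1 already has 1; hence R2C1 = 3.
Cage a needs two cells with product 3, so R2C2 = 1.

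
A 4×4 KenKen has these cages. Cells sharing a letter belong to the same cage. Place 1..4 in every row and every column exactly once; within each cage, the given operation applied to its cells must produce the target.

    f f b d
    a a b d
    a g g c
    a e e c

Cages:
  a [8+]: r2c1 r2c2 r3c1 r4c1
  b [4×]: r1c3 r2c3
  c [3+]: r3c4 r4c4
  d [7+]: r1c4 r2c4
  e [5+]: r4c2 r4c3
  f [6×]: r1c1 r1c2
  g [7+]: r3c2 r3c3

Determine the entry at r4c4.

In row 1, 1 can only go at r1c3, so r1c3 = 1.
Column 3 already has 1, leaving r2c3 = 4.
Row 2 already has 4, so r2c4 = 3.
Column 3 now contains 4, which forces r3c3 = 3.
Column 3 already has 3; hence r4c3 = 2.
Row 4 now contains 2, which forces r4c4 = 1.
Column 4 now contains 3, which forces r1c4 = 4.
Row 3 now contains 3; hence r3c2 = 4.
1 is placed in column 4; hence r3c4 = 2.
Row 4 now contains 1, so r4c2 = 3.
Cage f needs two cells with product 6, which forces r1c1 = 3.
Column 2 now contains 3, leaving r1c2 = 2.
Cage a needs sum 8, which forces r2c1 = 2.
Cage a has sum 8, which forces r2c2 = 1.
Row 3 now contains 2, so r3c1 = 1.
Row 4 now contains 3, so r4c1 = 4.
The full grid is 3 2 1 4 / 2 1 4 3 / 1 4 3 2 / 4 3 2 1.

1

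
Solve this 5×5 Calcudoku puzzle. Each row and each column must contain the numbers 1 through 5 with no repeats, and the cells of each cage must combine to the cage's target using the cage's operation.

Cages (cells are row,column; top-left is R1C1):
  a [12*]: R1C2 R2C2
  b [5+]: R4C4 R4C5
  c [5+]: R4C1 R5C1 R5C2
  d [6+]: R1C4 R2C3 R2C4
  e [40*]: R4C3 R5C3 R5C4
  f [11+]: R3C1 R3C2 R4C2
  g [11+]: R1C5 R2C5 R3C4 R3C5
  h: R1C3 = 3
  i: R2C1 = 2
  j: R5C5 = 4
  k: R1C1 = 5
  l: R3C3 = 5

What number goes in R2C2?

3

Cage k is a single given cell, so R1C1 = 5.
Cage h is a single given cell, leaving R1C3 = 3.
Cage i is a single given cell, so R2C1 = 2.
Row 2 already has 2, which forces R2C3 = 1.
L is a freebie, which forces R3C3 = 5.
Column 1 now contains 2, so R4C1 = 1.
Column 1 now contains 1, leaving R5C1 = 3.
Cage j is a single given cell, leaving R5C5 = 4.
Row 1 now contains 3, which forces R1C2 = 4.
Cage a's pair has product 12; hence R2C2 = 3.
3 is placed in row 2, leaving R2C4 = 4.
Cage g needs sum 11; hence R2C5 = 5.
Column 1 already has 3, which forces R3C1 = 4.
Column 2 now contains 3, leaving R3C2 = 2.
4 is placed in column 2, leaving R4C2 = 5.
Cage e needs product 40, which forces R4C3 = 4.
The 3 cells of cage c must have sum 5, so R5C2 = 1.
4 is placed in row 5; hence R5C3 = 2.
Cage e has product 40, leaving R5C4 = 5.
The 3 cells of cage d must have sum 6, so R1C4 = 1.
Cage g needs sum 11, which forces R1C5 = 2.
Column 4 now contains 1, leaving R3C4 = 3.
Row 3 now contains 3, so R3C5 = 1.
Column 4 now contains 3, which forces R4C4 = 2.
Column 5 already has 2, which forces R4C5 = 3.
Completed grid: 5 4 3 1 2 / 2 3 1 4 5 / 4 2 5 3 1 / 1 5 4 2 3 / 3 1 2 5 4.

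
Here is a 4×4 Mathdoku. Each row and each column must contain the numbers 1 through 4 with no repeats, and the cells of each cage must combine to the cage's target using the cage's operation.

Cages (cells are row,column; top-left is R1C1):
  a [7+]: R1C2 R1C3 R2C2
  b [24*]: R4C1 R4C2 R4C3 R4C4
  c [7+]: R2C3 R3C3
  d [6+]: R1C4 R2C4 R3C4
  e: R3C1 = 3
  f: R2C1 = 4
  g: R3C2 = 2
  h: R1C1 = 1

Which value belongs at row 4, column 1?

2

Cage h is given, leaving R1C1 = 1.
F is a freebie, leaving R2C1 = 4.
Row 2 now contains 4, leaving R2C3 = 3.
Cage e is a single given cell; hence R3C1 = 3.
Cage g is given; hence R3C2 = 2.
Column 3 already has 3, which forces R3C3 = 4.
Row 3 already has 2, so R3C4 = 1.
Column 1 already has 3; hence R4C1 = 2.
Row 4 already has 2, so R4C3 = 1.
The 3 cells of cage a must have sum 7, leaving R1C2 = 4.
4 is placed in column 3, so R1C3 = 2.
The 3 cells of cage d must have sum 6, leaving R1C4 = 3.
Column 2 now contains 2, which forces R2C2 = 1.
Column 4 now contains 1, leaving R2C4 = 2.
4 is placed in column 2, leaving R4C2 = 3.
Column 4 already has 3, which forces R4C4 = 4.
The full grid is 1 4 2 3 / 4 1 3 2 / 3 2 4 1 / 2 3 1 4.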